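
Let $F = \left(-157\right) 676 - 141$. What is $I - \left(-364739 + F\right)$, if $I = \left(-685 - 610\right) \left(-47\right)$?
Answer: $531877$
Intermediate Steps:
$F = -106273$ ($F = -106132 - 141 = -106273$)
$I = 60865$ ($I = \left(-1295\right) \left(-47\right) = 60865$)
$I - \left(-364739 + F\right) = 60865 + \left(364739 - -106273\right) = 60865 + \left(364739 + 106273\right) = 60865 + 471012 = 531877$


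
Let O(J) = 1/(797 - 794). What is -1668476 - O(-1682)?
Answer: -5005429/3 ≈ -1.6685e+6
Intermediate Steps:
O(J) = ⅓ (O(J) = 1/3 = ⅓)
-1668476 - O(-1682) = -1668476 - 1*⅓ = -1668476 - ⅓ = -5005429/3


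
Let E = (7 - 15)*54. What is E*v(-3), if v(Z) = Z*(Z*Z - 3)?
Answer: 7776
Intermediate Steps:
E = -432 (E = -8*54 = -432)
v(Z) = Z*(-3 + Z²) (v(Z) = Z*(Z² - 3) = Z*(-3 + Z²))
E*v(-3) = -(-1296)*(-3 + (-3)²) = -(-1296)*(-3 + 9) = -(-1296)*6 = -432*(-18) = 7776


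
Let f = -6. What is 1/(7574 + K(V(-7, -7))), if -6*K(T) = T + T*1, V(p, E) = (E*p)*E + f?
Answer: 3/23071 ≈ 0.00013003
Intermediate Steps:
V(p, E) = -6 + p*E² (V(p, E) = (E*p)*E - 6 = p*E² - 6 = -6 + p*E²)
K(T) = -T/3 (K(T) = -(T + T*1)/6 = -(T + T)/6 = -T/3)
1/(7574 + K(V(-7, -7))) = 1/(7574 - (-6 - 7*(-7)²)/3) = 1/(7574 - (-6 - 7*49)/3) = 1/(7574 - (-6 - 343)/3) = 1/(7574 - ⅓*(-349)) = 1/(7574 + 349/3) = 1/(23071/3) = 3/23071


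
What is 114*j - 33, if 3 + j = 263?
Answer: 29607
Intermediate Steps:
j = 260 (j = -3 + 263 = 260)
114*j - 33 = 114*260 - 33 = 29640 - 33 = 29607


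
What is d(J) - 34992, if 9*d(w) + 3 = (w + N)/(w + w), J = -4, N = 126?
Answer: -1259785/36 ≈ -34994.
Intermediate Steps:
d(w) = -⅓ + (126 + w)/(18*w) (d(w) = -⅓ + ((w + 126)/(w + w))/9 = -⅓ + ((126 + w)/((2*w)))/9 = -⅓ + ((126 + w)*(1/(2*w)))/9 = -⅓ + ((126 + w)/(2*w))/9 = -⅓ + (126 + w)/(18*w))
d(J) - 34992 = (-5/18 + 7/(-4)) - 34992 = (-5/18 + 7*(-¼)) - 34992 = (-5/18 - 7/4) - 34992 = -73/36 - 34992 = -1259785/36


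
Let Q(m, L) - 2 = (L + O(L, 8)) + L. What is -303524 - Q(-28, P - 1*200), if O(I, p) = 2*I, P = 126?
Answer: -303230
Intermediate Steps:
Q(m, L) = 2 + 4*L (Q(m, L) = 2 + ((L + 2*L) + L) = 2 + (3*L + L) = 2 + 4*L)
-303524 - Q(-28, P - 1*200) = -303524 - (2 + 4*(126 - 1*200)) = -303524 - (2 + 4*(126 - 200)) = -303524 - (2 + 4*(-74)) = -303524 - (2 - 296) = -303524 - 1*(-294) = -303524 + 294 = -303230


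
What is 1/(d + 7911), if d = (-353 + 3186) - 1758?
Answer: 1/8986 ≈ 0.00011128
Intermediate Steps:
d = 1075 (d = 2833 - 1758 = 1075)
1/(d + 7911) = 1/(1075 + 7911) = 1/8986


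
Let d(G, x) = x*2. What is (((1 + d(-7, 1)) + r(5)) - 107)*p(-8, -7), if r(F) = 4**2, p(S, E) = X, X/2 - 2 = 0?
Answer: -352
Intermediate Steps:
X = 4 (X = 4 + 2*0 = 4 + 0 = 4)
d(G, x) = 2*x
p(S, E) = 4
r(F) = 16
(((1 + d(-7, 1)) + r(5)) - 107)*p(-8, -7) = (((1 + 2*1) + 16) - 107)*4 = (((1 + 2) + 16) - 107)*4 = ((3 + 16) - 107)*4 = (19 - 107)*4 = -88*4 = -352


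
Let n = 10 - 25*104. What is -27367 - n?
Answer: -24777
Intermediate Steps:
n = -2590 (n = 10 - 2600 = -2590)
-27367 - n = -27367 - 1*(-2590) = -27367 + 2590 = -24777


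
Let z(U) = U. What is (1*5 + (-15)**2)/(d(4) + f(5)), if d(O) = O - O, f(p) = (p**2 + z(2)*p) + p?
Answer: 23/4 ≈ 5.7500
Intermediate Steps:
f(p) = p**2 + 3*p (f(p) = (p**2 + 2*p) + p = p**2 + 3*p)
d(O) = 0
(1*5 + (-15)**2)/(d(4) + f(5)) = (1*5 + (-15)**2)/(0 + 5*(3 + 5)) = (5 + 225)/(0 + 5*8) = 230/(0 + 40) = 230/40 = 230*(1/40) = 23/4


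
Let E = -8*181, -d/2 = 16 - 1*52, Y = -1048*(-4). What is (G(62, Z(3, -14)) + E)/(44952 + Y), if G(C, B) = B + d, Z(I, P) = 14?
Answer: -681/24572 ≈ -0.027714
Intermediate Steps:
Y = 4192
d = 72 (d = -2*(16 - 1*52) = -2*(16 - 52) = -2*(-36) = 72)
G(C, B) = 72 + B (G(C, B) = B + 72 = 72 + B)
E = -1448
(G(62, Z(3, -14)) + E)/(44952 + Y) = ((72 + 14) - 1448)/(44952 + 4192) = (86 - 1448)/49144 = -1362*1/49144 = -681/24572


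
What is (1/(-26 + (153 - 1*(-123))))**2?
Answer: 1/62500 ≈ 1.6000e-5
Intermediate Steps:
(1/(-26 + (153 - 1*(-123))))**2 = (1/(-26 + (153 + 123)))**2 = (1/(-26 + 276))**2 = (1/250)**2 = 1/62500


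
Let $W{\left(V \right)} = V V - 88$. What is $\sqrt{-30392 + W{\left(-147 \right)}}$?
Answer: $i \sqrt{8871} \approx 94.186 i$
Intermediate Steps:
$W{\left(V \right)} = -88 + V^{2}$ ($W{\left(V \right)} = V^{2} - 88 = -88 + V^{2}$)
$\sqrt{-30392 + W{\left(-147 \right)}} = \sqrt{-30392 - \left(88 - \left(-147\right)^{2}\right)} = \sqrt{-30392 + \left(-88 + 21609\right)} = \sqrt{-30392 + 21521} = \sqrt{-8871} = i \sqrt{8871}$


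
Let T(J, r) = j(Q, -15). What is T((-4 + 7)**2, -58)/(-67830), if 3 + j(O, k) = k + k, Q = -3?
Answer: 11/22610 ≈ 0.00048651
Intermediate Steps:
j(O, k) = -3 + 2*k (j(O, k) = -3 + (k + k) = -3 + 2*k)
T(J, r) = -33 (T(J, r) = -3 + 2*(-15) = -3 - 30 = -33)
T((-4 + 7)**2, -58)/(-67830) = -33/(-67830) = -33*(-1/67830) = 11/22610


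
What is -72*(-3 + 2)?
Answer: 72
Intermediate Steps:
-72*(-3 + 2) = -72*(-1) = -6*(-12) = 72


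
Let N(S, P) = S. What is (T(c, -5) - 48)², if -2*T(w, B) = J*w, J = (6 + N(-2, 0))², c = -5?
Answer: 64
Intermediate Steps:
J = 16 (J = (6 - 2)² = 4² = 16)
T(w, B) = -8*w
(T(c, -5) - 48)² = (-8*(-5) - 48)² = (40 - 48)² = (-8)² = 64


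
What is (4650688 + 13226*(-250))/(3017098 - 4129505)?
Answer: -1344188/1112407 ≈ -1.2084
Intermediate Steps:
(4650688 + 13226*(-250))/(3017098 - 4129505) = (4650688 - 3306500)/(-1112407) = 1344188*(-1/1112407) = -1344188/1112407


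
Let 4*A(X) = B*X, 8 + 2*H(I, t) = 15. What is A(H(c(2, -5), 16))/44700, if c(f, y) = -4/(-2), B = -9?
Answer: -21/119200 ≈ -0.00017617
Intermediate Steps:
c(f, y) = 2 (c(f, y) = -4*(-1/2) = 2)
H(I, t) = 7/2 (H(I, t) = -4 + (1/2)*15 = -4 + 15/2 = 7/2)
A(X) = -9*X/4 (A(X) = (-9*X)/4 = -9*X/4)
A(H(c(2, -5), 16))/44700 = -9/4*7/2/44700 = -63/8*1/44700 = -21/119200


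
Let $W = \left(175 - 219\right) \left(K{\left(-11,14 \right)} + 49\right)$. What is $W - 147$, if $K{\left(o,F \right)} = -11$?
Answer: $-1819$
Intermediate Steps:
$W = -1672$ ($W = \left(175 - 219\right) \left(-11 + 49\right) = \left(-44\right) 38 = -1672$)
$W - 147 = -1672 - 147 = -1819$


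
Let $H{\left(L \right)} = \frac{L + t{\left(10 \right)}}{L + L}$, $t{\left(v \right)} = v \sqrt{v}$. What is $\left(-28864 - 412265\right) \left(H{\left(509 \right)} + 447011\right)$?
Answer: $- \frac{394379471967}{2} - \frac{2205645 \sqrt{10}}{509} \approx -1.9719 \cdot 10^{11}$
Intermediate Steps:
$t{\left(v \right)} = v^{\frac{3}{2}}$
$H{\left(L \right)} = \frac{L + 10 \sqrt{10}}{2 L}$ ($H{\left(L \right)} = \frac{L + 10^{\frac{3}{2}}}{L + L} = \frac{L + 10 \sqrt{10}}{2 L}$)
$\left(-28864 - 412265\right) \left(H{\left(509 \right)} + 447011\right) = \left(-28864 - 412265\right) \left(\frac{509 + 10 \sqrt{10}}{2 \cdot 509} + 447011\right) = - 441129 \left(\frac{1}{2} \cdot \frac{1}{509} \left(509 + 10 \sqrt{10}\right) + 447011\right) = - 441129 \left(\left(\frac{1}{2} + \frac{5 \sqrt{10}}{509}\right) + 447011\right) = - 441129 \left(\frac{894023}{2} + \frac{5 \sqrt{10}}{509}\right) = - \frac{394379471967}{2} - \frac{2205645 \sqrt{10}}{509}$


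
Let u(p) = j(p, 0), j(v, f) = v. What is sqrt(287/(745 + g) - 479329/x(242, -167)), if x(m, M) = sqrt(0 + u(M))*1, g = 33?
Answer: sqrt(6227223254 + 48451739130812*I*sqrt(167))/129926 ≈ 136.18 + 136.18*I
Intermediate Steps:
u(p) = p
x(m, M) = sqrt(M) (x(m, M) = sqrt(0 + M)*1 = sqrt(M)*1 = sqrt(M))
sqrt(287/(745 + g) - 479329/x(242, -167)) = sqrt(287/(745 + 33) - 479329*(-I*sqrt(167)/167)) = sqrt(287/778 - 479329*(-I*sqrt(167)/167)) = sqrt((1/778)*287 - (-479329)*I*sqrt(167)/167) = sqrt(287/778 + 479329*I*sqrt(167)/167)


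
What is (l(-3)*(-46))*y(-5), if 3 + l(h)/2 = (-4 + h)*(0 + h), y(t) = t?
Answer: 8280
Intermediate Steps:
l(h) = -6 + 2*h*(-4 + h) (l(h) = -6 + 2*((-4 + h)*(0 + h)) = -6 + 2*((-4 + h)*h) = -6 + 2*(h*(-4 + h)) = -6 + 2*h*(-4 + h))
(l(-3)*(-46))*y(-5) = ((-6 - 8*(-3) + 2*(-3)²)*(-46))*(-5) = ((-6 + 24 + 2*9)*(-46))*(-5) = ((-6 + 24 + 18)*(-46))*(-5) = (36*(-46))*(-5) = -1656*(-5) = 8280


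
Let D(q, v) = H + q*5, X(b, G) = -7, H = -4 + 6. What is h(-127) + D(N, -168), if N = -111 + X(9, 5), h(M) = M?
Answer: -715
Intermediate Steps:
H = 2
N = -118 (N = -111 - 7 = -118)
D(q, v) = 2 + 5*q (D(q, v) = 2 + q*5 = 2 + 5*q)
h(-127) + D(N, -168) = -127 + (2 + 5*(-118)) = -127 + (2 - 590) = -127 - 588 = -715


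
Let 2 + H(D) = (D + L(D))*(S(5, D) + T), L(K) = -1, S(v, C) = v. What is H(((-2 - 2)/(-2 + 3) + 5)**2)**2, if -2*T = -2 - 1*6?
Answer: 4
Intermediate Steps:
T = 4 (T = -(-2 - 1*6)/2 = -(-2 - 6)/2 = -1/2*(-8) = 4)
H(D) = -11 + 9*D (H(D) = -2 + (D - 1)*(5 + 4) = -2 + (-1 + D)*9 = -2 + (-9 + 9*D) = -11 + 9*D)
H(((-2 - 2)/(-2 + 3) + 5)**2)**2 = (-11 + 9*((-2 - 2)/(-2 + 3) + 5)**2)**2 = (-11 + 9*(-4/1 + 5)**2)**2 = (-11 + 9*(-4*1 + 5)**2)**2 = (-11 + 9*(-4 + 5)**2)**2 = (-11 + 9*1**2)**2 = (-11 + 9*1)**2 = (-11 + 9)**2 = (-2)**2 = 4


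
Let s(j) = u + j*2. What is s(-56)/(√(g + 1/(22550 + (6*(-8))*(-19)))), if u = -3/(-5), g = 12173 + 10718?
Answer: -557*√12600704502066/2685343215 ≈ -0.73630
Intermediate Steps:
g = 22891
u = ⅗ (u = -3*(-⅕) = ⅗ ≈ 0.60000)
s(j) = ⅗ + 2*j (s(j) = ⅗ + j*2 = ⅗ + 2*j)
s(-56)/(√(g + 1/(22550 + (6*(-8))*(-19)))) = (⅗ + 2*(-56))/(√(22891 + 1/(22550 + (6*(-8))*(-19)))) = (⅗ - 112)/(√(22891 + 1/(22550 - 48*(-19)))) = -557/(5*√(22891 + 1/(22550 + 912))) = -557/(5*√(22891 + 1/23462)) = -557*√12600704502066/537068643/5 = -557*√12600704502066/2685343215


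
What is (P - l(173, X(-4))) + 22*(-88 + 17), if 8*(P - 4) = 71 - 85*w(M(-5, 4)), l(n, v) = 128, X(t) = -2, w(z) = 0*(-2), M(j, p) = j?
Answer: -13417/8 ≈ -1677.1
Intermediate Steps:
w(z) = 0
P = 103/8 (P = 4 + (71 - 85*0)/8 = 4 + (71 + 0)/8 = 4 + (⅛)*71 = 4 + 71/8 = 103/8 ≈ 12.875)
(P - l(173, X(-4))) + 22*(-88 + 17) = (103/8 - 1*128) + 22*(-88 + 17) = (103/8 - 128) + 22*(-71) = -921/8 - 1562 = -13417/8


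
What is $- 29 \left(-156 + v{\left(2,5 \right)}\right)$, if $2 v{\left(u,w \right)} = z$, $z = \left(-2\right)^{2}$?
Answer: $4466$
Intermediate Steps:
$z = 4$
$v{\left(u,w \right)} = 2$ ($v{\left(u,w \right)} = \frac{1}{2} \cdot 4 = 2$)
$- 29 \left(-156 + v{\left(2,5 \right)}\right) = - 29 \left(-156 + 2\right) = \left(-29\right) \left(-154\right) = 4466$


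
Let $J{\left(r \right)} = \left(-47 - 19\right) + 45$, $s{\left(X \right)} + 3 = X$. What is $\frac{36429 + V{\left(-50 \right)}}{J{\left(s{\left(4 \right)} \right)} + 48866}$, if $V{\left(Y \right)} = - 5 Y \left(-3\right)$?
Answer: $\frac{35679}{48845} \approx 0.73045$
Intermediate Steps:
$V{\left(Y \right)} = 15 Y$
$s{\left(X \right)} = -3 + X$
$J{\left(r \right)} = -21$ ($J{\left(r \right)} = -66 + 45 = -21$)
$\frac{36429 + V{\left(-50 \right)}}{J{\left(s{\left(4 \right)} \right)} + 48866} = \frac{36429 + 15 \left(-50\right)}{-21 + 48866} = \frac{36429 - 750}{48845} = 35679 \cdot \frac{1}{48845} = \frac{35679}{48845}$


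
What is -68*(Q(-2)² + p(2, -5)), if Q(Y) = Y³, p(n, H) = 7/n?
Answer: -4590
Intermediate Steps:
-68*(Q(-2)² + p(2, -5)) = -68*(((-2)³)² + 7/2) = -68*((-8)² + 7*(½)) = -68*(64 + 7/2) = -68*135/2 = -4590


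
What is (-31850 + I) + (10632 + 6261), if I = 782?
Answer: -14175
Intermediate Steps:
(-31850 + I) + (10632 + 6261) = (-31850 + 782) + (10632 + 6261) = -31068 + 16893 = -14175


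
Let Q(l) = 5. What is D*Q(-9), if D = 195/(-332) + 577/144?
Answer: 204355/11952 ≈ 17.098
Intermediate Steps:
D = 40871/11952 (D = 195*(-1/332) + 577*(1/144) = -195/332 + 577/144 = 40871/11952 ≈ 3.4196)
D*Q(-9) = (40871/11952)*5 = 204355/11952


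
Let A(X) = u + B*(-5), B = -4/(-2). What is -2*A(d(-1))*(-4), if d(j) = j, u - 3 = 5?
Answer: -16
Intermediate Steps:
B = 2 (B = -4*(-½) = 2)
u = 8 (u = 3 + 5 = 8)
A(X) = -2 (A(X) = 8 + 2*(-5) = 8 - 10 = -2)
-2*A(d(-1))*(-4) = -2*(-2)*(-4) = 4*(-4) = -16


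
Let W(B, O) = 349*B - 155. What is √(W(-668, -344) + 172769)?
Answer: I*√60518 ≈ 246.0*I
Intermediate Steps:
W(B, O) = -155 + 349*B
√(W(-668, -344) + 172769) = √((-155 + 349*(-668)) + 172769) = √((-155 - 233132) + 172769) = √(-233287 + 172769) = √(-60518) = I*√60518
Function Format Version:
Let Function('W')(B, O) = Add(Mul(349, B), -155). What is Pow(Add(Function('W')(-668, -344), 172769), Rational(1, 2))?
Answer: Mul(I, Pow(60518, Rational(1, 2))) ≈ Mul(246.00, I)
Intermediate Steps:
Function('W')(B, O) = Add(-155, Mul(349, B))
Pow(Add(Function('W')(-668, -344), 172769), Rational(1, 2)) = Pow(Add(Add(-155, Mul(349, -668)), 172769), Rational(1, 2)) = Pow(Add(Add(-155, -233132), 172769), Rational(1, 2)) = Pow(Add(-233287, 172769), Rational(1, 2)) = Pow(-60518, Rational(1, 2)) = Mul(I, Pow(60518, Rational(1, 2)))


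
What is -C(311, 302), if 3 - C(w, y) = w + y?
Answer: 610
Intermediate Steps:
C(w, y) = 3 - w - y (C(w, y) = 3 - (w + y) = 3 + (-w - y) = 3 - w - y)
-C(311, 302) = -(3 - 1*311 - 1*302) = -(3 - 311 - 302) = -1*(-610) = 610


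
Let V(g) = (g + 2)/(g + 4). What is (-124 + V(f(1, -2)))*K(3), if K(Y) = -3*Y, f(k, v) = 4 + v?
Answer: 1110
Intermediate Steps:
V(g) = (2 + g)/(4 + g)
(-124 + V(f(1, -2)))*K(3) = (-124 + (2 + (4 - 2))/(4 + (4 - 2)))*(-3*3) = (-124 + (2 + 2)/(4 + 2))*(-9) = (-124 + 4/6)*(-9) = (-124 + (⅙)*4)*(-9) = (-124 + ⅔)*(-9) = -370/3*(-9) = 1110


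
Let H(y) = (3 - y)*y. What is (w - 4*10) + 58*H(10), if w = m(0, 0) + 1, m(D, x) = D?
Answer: -4099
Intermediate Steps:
w = 1 (w = 0 + 1 = 1)
H(y) = y*(3 - y)
(w - 4*10) + 58*H(10) = (1 - 4*10) + 58*(10*(3 - 1*10)) = (1 - 40) + 58*(10*(3 - 10)) = -39 + 58*(10*(-7)) = -39 + 58*(-70) = -39 - 4060 = -4099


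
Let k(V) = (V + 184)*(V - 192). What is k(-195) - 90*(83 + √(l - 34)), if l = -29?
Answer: -3213 - 270*I*√7 ≈ -3213.0 - 714.35*I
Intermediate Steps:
k(V) = (-192 + V)*(184 + V) (k(V) = (184 + V)*(-192 + V) = (-192 + V)*(184 + V))
k(-195) - 90*(83 + √(l - 34)) = (-35328 + (-195)² - 8*(-195)) - 90*(83 + √(-29 - 34)) = (-35328 + 38025 + 1560) - 90*(83 + √(-63)) = 4257 - 90*(83 + 3*I*√7) = 4257 - (7470 + 270*I*√7) = 4257 + (-7470 - 270*I*√7) = -3213 - 270*I*√7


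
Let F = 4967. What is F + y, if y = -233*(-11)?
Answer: 7530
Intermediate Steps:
y = 2563
F + y = 4967 + 2563 = 7530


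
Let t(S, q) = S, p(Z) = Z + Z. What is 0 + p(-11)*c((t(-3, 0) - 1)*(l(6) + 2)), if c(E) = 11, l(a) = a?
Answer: -242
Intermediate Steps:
p(Z) = 2*Z
0 + p(-11)*c((t(-3, 0) - 1)*(l(6) + 2)) = 0 + (2*(-11))*11 = 0 - 22*11 = 0 - 242 = -242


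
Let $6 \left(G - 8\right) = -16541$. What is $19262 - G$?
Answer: $\frac{132065}{6} \approx 22011.0$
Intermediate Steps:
$G = - \frac{16493}{6}$ ($G = 8 + \frac{1}{6} \left(-16541\right) = 8 - \frac{16541}{6} = - \frac{16493}{6} \approx -2748.8$)
$19262 - G = 19262 - - \frac{16493}{6} = 19262 + \frac{16493}{6} = \frac{132065}{6}$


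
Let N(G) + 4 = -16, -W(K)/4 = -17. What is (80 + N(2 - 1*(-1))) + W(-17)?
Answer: 128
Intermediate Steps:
W(K) = 68 (W(K) = -4*(-17) = 68)
N(G) = -20 (N(G) = -4 - 16 = -20)
(80 + N(2 - 1*(-1))) + W(-17) = (80 - 20) + 68 = 60 + 68 = 128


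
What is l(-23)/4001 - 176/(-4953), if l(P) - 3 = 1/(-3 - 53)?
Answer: 40261007/1109749368 ≈ 0.036279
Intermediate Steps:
l(P) = 167/56 (l(P) = 3 + 1/(-3 - 53) = 3 + 1/(-56) = 3 - 1/56 = 167/56)
l(-23)/4001 - 176/(-4953) = (167/56)/4001 - 176/(-4953) = (167/56)*(1/4001) - 176*(-1/4953) = 167/224056 + 176/4953 = 40261007/1109749368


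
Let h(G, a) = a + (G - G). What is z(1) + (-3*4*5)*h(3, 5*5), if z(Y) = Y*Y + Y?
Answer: -1498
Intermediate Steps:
z(Y) = Y + Y² (z(Y) = Y² + Y = Y + Y²)
h(G, a) = a (h(G, a) = a + 0 = a)
z(1) + (-3*4*5)*h(3, 5*5) = 1*(1 + 1) + (-3*4*5)*(5*5) = 1*2 - 12*5*25 = 2 - 60*25 = 2 - 1500 = -1498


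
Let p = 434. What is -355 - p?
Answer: -789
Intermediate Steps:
-355 - p = -355 - 1*434 = -355 - 434 = -789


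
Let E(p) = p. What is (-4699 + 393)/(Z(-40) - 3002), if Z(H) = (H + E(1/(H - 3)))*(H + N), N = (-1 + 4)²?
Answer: 185158/75735 ≈ 2.4448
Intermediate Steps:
N = 9 (N = 3² = 9)
Z(H) = (9 + H)*(H + 1/(-3 + H)) (Z(H) = (H + 1/(H - 3))*(H + 9) = (H + 1/(-3 + H))*(9 + H) = (9 + H)*(H + 1/(-3 + H)))
(-4699 + 393)/(Z(-40) - 3002) = (-4699 + 393)/((9 - 40 - 40*(-3 - 40)*(9 - 40))/(-3 - 40) - 3002) = -4306/((9 - 40 - 40*(-43)*(-31))/(-43) - 3002) = -4306/(-(9 - 40 - 53320)/43 - 3002) = -4306/(-1/43*(-53351) - 3002) = -4306/(53351/43 - 3002) = -4306/(-75735/43) = -4306*(-43/75735) = 185158/75735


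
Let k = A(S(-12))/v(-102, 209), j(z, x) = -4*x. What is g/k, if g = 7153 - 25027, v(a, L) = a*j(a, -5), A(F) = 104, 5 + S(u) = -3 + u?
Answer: 4557870/13 ≈ 3.5061e+5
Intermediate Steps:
S(u) = -8 + u (S(u) = -5 + (-3 + u) = -8 + u)
v(a, L) = 20*a (v(a, L) = a*(-4*(-5)) = a*20 = 20*a)
g = -17874
k = -13/255 (k = 104/((20*(-102))) = 104/(-2040) = 104*(-1/2040) = -13/255 ≈ -0.050980)
g/k = -17874/(-13/255) = -17874*(-255/13) = 4557870/13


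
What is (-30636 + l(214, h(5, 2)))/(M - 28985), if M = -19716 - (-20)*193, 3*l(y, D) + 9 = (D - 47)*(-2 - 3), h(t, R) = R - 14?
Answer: 91622/134523 ≈ 0.68109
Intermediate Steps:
h(t, R) = -14 + R
l(y, D) = 226/3 - 5*D/3 (l(y, D) = -3 + ((D - 47)*(-2 - 3))/3 = -3 + ((-47 + D)*(-5))/3 = -3 + (235 - 5*D)/3 = -3 + (235/3 - 5*D/3) = 226/3 - 5*D/3)
M = -15856 (M = -19716 - 1*(-3860) = -19716 + 3860 = -15856)
(-30636 + l(214, h(5, 2)))/(M - 28985) = (-30636 + (226/3 - 5*(-14 + 2)/3))/(-15856 - 28985) = (-30636 + (226/3 - 5/3*(-12)))/(-44841) = (-30636 + (226/3 + 20))*(-1/44841) = (-30636 + 286/3)*(-1/44841) = -91622/3*(-1/44841) = 91622/134523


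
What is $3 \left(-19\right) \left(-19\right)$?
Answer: $1083$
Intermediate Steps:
$3 \left(-19\right) \left(-19\right) = \left(-57\right) \left(-19\right) = 1083$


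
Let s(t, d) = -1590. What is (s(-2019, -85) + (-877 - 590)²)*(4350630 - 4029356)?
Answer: 690899415726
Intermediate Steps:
(s(-2019, -85) + (-877 - 590)²)*(4350630 - 4029356) = (-1590 + (-877 - 590)²)*(4350630 - 4029356) = (-1590 + (-1467)²)*321274 = (-1590 + 2152089)*321274 = 2150499*321274 = 690899415726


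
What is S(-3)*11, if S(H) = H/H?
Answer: 11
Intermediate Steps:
S(H) = 1
S(-3)*11 = 1*11 = 11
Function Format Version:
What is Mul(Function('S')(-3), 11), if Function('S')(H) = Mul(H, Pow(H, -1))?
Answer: 11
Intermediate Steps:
Function('S')(H) = 1
Mul(Function('S')(-3), 11) = Mul(1, 11) = 11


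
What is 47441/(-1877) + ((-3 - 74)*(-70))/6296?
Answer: -144285753/5908796 ≈ -24.419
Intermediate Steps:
47441/(-1877) + ((-3 - 74)*(-70))/6296 = 47441*(-1/1877) - 77*(-70)*(1/6296) = -47441/1877 + 5390*(1/6296) = -47441/1877 + 2695/3148 = -144285753/5908796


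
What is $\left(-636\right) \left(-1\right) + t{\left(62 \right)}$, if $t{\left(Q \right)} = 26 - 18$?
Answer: $644$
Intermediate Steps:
$t{\left(Q \right)} = 8$
$\left(-636\right) \left(-1\right) + t{\left(62 \right)} = \left(-636\right) \left(-1\right) + 8 = 636 + 8 = 644$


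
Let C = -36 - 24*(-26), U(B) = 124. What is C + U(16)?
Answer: 712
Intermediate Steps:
C = 588 (C = -36 + 624 = 588)
C + U(16) = 588 + 124 = 712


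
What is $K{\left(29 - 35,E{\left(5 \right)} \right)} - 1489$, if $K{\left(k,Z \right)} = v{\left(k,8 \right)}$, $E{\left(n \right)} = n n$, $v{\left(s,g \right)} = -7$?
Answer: $-1496$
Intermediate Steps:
$E{\left(n \right)} = n^{2}$
$K{\left(k,Z \right)} = -7$
$K{\left(29 - 35,E{\left(5 \right)} \right)} - 1489 = -7 - 1489 = -1496$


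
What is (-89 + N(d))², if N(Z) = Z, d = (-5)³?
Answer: 45796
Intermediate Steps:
d = -125
(-89 + N(d))² = (-89 - 125)² = (-214)² = 45796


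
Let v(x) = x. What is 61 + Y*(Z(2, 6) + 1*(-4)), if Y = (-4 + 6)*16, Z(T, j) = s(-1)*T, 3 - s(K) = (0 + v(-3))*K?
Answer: -67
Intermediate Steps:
s(K) = 3 + 3*K (s(K) = 3 - (0 - 3)*K = 3 - (-3)*K = 3 + 3*K)
Z(T, j) = 0 (Z(T, j) = (3 + 3*(-1))*T = (3 - 3)*T = 0*T = 0)
Y = 32 (Y = 2*16 = 32)
61 + Y*(Z(2, 6) + 1*(-4)) = 61 + 32*(0 + 1*(-4)) = 61 + 32*(0 - 4) = 61 + 32*(-4) = 61 - 128 = -67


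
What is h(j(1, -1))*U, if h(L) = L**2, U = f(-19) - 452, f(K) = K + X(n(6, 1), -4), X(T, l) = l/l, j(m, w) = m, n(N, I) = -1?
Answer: -470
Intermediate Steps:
X(T, l) = 1
f(K) = 1 + K (f(K) = K + 1 = 1 + K)
U = -470 (U = (1 - 19) - 452 = -18 - 452 = -470)
h(j(1, -1))*U = 1**2*(-470) = 1*(-470) = -470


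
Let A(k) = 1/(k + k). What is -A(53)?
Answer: -1/106 ≈ -0.0094340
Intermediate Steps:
A(k) = 1/(2*k)
-A(53) = -1/(2*53) = -1*1/106 = -1/106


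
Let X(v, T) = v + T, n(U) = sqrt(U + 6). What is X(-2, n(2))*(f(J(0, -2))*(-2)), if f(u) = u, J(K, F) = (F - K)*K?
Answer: 0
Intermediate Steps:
J(K, F) = K*(F - K)
n(U) = sqrt(6 + U)
X(v, T) = T + v
X(-2, n(2))*(f(J(0, -2))*(-2)) = (sqrt(6 + 2) - 2)*((0*(-2 - 1*0))*(-2)) = (sqrt(8) - 2)*((0*(-2 + 0))*(-2)) = (2*sqrt(2) - 2)*((0*(-2))*(-2)) = (-2 + 2*sqrt(2))*(0*(-2)) = (-2 + 2*sqrt(2))*0 = 0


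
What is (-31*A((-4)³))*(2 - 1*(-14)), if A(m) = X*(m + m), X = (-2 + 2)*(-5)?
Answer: 0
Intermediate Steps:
X = 0 (X = 0*(-5) = 0)
A(m) = 0 (A(m) = 0*(m + m) = 0*(2*m) = 0)
(-31*A((-4)³))*(2 - 1*(-14)) = (-31*0)*(2 - 1*(-14)) = 0*(2 + 14) = 0*16 = 0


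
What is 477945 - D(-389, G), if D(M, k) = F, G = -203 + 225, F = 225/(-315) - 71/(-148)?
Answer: 495151263/1036 ≈ 4.7795e+5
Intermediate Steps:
F = -243/1036 (F = 225*(-1/315) - 71*(-1/148) = -5/7 + 71/148 = -243/1036 ≈ -0.23456)
G = 22
D(M, k) = -243/1036
477945 - D(-389, G) = 477945 - 1*(-243/1036) = 477945 + 243/1036 = 495151263/1036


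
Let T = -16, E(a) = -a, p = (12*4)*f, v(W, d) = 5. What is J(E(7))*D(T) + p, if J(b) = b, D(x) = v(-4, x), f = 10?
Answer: 445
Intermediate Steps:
p = 480 (p = (12*4)*10 = 48*10 = 480)
D(x) = 5
J(E(7))*D(T) + p = -1*7*5 + 480 = -7*5 + 480 = -35 + 480 = 445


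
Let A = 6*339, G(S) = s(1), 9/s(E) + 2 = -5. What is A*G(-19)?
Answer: -18306/7 ≈ -2615.1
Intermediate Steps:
s(E) = -9/7 (s(E) = 9/(-2 - 5) = 9/(-7) = 9*(-⅐) = -9/7)
G(S) = -9/7
A = 2034
A*G(-19) = 2034*(-9/7) = -18306/7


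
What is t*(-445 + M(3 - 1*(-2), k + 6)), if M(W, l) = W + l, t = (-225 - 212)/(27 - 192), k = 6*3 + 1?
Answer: -36271/33 ≈ -1099.1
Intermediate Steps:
k = 19 (k = 18 + 1 = 19)
t = 437/165 (t = -437/(-165) = -437*(-1/165) = 437/165 ≈ 2.6485)
t*(-445 + M(3 - 1*(-2), k + 6)) = 437*(-445 + ((3 - 1*(-2)) + (19 + 6)))/165 = 437*(-445 + ((3 + 2) + 25))/165 = 437*(-445 + (5 + 25))/165 = 437*(-445 + 30)/165 = (437/165)*(-415) = -36271/33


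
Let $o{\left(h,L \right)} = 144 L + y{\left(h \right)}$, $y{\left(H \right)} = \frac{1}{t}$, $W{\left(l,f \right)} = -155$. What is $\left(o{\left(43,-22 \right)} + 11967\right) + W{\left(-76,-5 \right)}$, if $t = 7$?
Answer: $\frac{60509}{7} \approx 8644.1$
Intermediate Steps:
$y{\left(H \right)} = \frac{1}{7}$
$o{\left(h,L \right)} = \frac{1}{7} + 144 L$ ($o{\left(h,L \right)} = 144 L + \frac{1}{7} = \frac{1}{7} + 144 L$)
$\left(o{\left(43,-22 \right)} + 11967\right) + W{\left(-76,-5 \right)} = \left(\left(\frac{1}{7} + 144 \left(-22\right)\right) + 11967\right) - 155 = \left(\left(\frac{1}{7} - 3168\right) + 11967\right) - 155 = \left(- \frac{22175}{7} + 11967\right) - 155 = \frac{61594}{7} - 155 = \frac{60509}{7}$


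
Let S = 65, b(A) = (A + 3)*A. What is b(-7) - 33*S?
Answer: -2117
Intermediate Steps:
b(A) = A*(3 + A) (b(A) = (3 + A)*A = A*(3 + A))
b(-7) - 33*S = -7*(3 - 7) - 33*65 = -7*(-4) - 2145 = 28 - 2145 = -2117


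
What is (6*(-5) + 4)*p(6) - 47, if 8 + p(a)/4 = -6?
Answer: 1409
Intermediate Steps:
p(a) = -56 (p(a) = -32 + 4*(-6) = -32 - 24 = -56)
(6*(-5) + 4)*p(6) - 47 = (6*(-5) + 4)*(-56) - 47 = (-30 + 4)*(-56) - 47 = -26*(-56) - 47 = 1456 - 47 = 1409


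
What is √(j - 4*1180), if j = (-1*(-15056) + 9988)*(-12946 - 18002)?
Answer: 8*I*√12110413 ≈ 27840.0*I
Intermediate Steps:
j = -775061712 (j = (15056 + 9988)*(-30948) = 25044*(-30948) = -775061712)
√(j - 4*1180) = √(-775061712 - 4*1180) = √(-775061712 - 4720) = √(-775066432) = 8*I*√12110413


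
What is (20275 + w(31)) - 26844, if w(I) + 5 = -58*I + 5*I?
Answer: -8217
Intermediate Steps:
w(I) = -5 - 53*I (w(I) = -5 + (-58*I + 5*I) = -5 - 53*I)
(20275 + w(31)) - 26844 = (20275 + (-5 - 53*31)) - 26844 = (20275 + (-5 - 1643)) - 26844 = (20275 - 1648) - 26844 = 18627 - 26844 = -8217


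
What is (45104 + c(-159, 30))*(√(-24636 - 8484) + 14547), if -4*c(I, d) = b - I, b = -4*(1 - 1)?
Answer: 2622198579/4 + 540771*I*√230 ≈ 6.5555e+8 + 8.2012e+6*I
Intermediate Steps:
b = 0 (b = -4*0 = 0)
c(I, d) = I/4 (c(I, d) = -(0 - I)/4 = -(-1)*I/4 = I/4)
(45104 + c(-159, 30))*(√(-24636 - 8484) + 14547) = (45104 + (¼)*(-159))*(√(-24636 - 8484) + 14547) = (45104 - 159/4)*(√(-33120) + 14547) = 180257*(12*I*√230 + 14547)/4 = 180257*(14547 + 12*I*√230)/4 = 2622198579/4 + 540771*I*√230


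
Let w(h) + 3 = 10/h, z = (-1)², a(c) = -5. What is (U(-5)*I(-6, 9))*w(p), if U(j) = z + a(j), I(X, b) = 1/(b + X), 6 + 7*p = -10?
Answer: 59/6 ≈ 9.8333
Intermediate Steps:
p = -16/7 (p = -6/7 + (⅐)*(-10) = -6/7 - 10/7 = -16/7 ≈ -2.2857)
I(X, b) = 1/(X + b)
z = 1
w(h) = -3 + 10/h
U(j) = -4 (U(j) = 1 - 5 = -4)
(U(-5)*I(-6, 9))*w(p) = (-4/(-6 + 9))*(-3 + 10/(-16/7)) = (-4/3)*(-3 + 10*(-7/16)) = (-4*⅓)*(-3 - 35/8) = -4/3*(-59/8) = 59/6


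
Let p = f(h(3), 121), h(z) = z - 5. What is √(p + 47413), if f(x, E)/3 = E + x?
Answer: √47770 ≈ 218.56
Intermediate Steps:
h(z) = -5 + z
f(x, E) = 3*E + 3*x (f(x, E) = 3*(E + x) = 3*E + 3*x)
p = 357 (p = 3*121 + 3*(-5 + 3) = 363 + 3*(-2) = 363 - 6 = 357)
√(p + 47413) = √(357 + 47413) = √47770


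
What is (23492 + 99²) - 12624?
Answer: 20669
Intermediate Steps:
(23492 + 99²) - 12624 = (23492 + 9801) - 12624 = 33293 - 12624 = 20669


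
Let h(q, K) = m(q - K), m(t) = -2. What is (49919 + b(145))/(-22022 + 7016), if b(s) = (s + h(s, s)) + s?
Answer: -50207/15006 ≈ -3.3458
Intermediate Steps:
h(q, K) = -2
b(s) = -2 + 2*s (b(s) = (s - 2) + s = (-2 + s) + s = -2 + 2*s)
(49919 + b(145))/(-22022 + 7016) = (49919 + (-2 + 2*145))/(-22022 + 7016) = (49919 + (-2 + 290))/(-15006) = (49919 + 288)*(-1/15006) = 50207*(-1/15006) = -50207/15006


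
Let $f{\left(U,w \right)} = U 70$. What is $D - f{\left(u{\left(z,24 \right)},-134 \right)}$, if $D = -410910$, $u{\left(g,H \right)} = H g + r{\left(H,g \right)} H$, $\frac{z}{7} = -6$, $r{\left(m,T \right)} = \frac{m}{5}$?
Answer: $-348414$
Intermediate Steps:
$r{\left(m,T \right)} = \frac{m}{5}$ ($r{\left(m,T \right)} = m \frac{1}{5} = \frac{m}{5}$)
$z = -42$ ($z = 7 \left(-6\right) = -42$)
$u{\left(g,H \right)} = \frac{H^{2}}{5} + H g$ ($u{\left(g,H \right)} = H g + \frac{H}{5} H = H g + \frac{H^{2}}{5} = \frac{H^{2}}{5} + H g$)
$f{\left(U,w \right)} = 70 U$
$D - f{\left(u{\left(z,24 \right)},-134 \right)} = -410910 - 70 \cdot \frac{1}{5} \cdot 24 \left(24 + 5 \left(-42\right)\right) = -410910 - 70 \cdot \frac{1}{5} \cdot 24 \left(24 - 210\right) = -410910 - 70 \cdot \frac{1}{5} \cdot 24 \left(-186\right) = -410910 - 70 \left(- \frac{4464}{5}\right) = -410910 - -62496 = -410910 + 62496 = -348414$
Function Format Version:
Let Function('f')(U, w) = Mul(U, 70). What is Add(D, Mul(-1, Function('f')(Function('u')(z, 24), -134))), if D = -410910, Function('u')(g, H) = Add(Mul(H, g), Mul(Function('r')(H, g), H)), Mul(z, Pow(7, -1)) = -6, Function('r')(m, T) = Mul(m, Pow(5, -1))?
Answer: -348414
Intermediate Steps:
Function('r')(m, T) = Mul(Rational(1, 5), m) (Function('r')(m, T) = Mul(m, Rational(1, 5)) = Mul(Rational(1, 5), m))
z = -42 (z = Mul(7, -6) = -42)
Function('u')(g, H) = Add(Mul(Rational(1, 5), Pow(H, 2)), Mul(H, g)) (Function('u')(g, H) = Add(Mul(H, g), Mul(Mul(Rational(1, 5), H), H)) = Add(Mul(H, g), Mul(Rational(1, 5), Pow(H, 2))) = Add(Mul(Rational(1, 5), Pow(H, 2)), Mul(H, g)))
Function('f')(U, w) = Mul(70, U)
Add(D, Mul(-1, Function('f')(Function('u')(z, 24), -134))) = Add(-410910, Mul(-1, Mul(70, Mul(Rational(1, 5), 24, Add(24, Mul(5, -42)))))) = Add(-410910, Mul(-1, Mul(70, Mul(Rational(1, 5), 24, Add(24, -210))))) = Add(-410910, Mul(-1, Mul(70, Mul(Rational(1, 5), 24, -186)))) = Add(-410910, Mul(-1, Mul(70, Rational(-4464, 5)))) = Add(-410910, Mul(-1, -62496)) = Add(-410910, 62496) = -348414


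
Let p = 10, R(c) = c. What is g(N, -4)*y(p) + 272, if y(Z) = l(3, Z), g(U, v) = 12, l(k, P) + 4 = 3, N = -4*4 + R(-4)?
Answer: 260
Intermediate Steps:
N = -20 (N = -4*4 - 4 = -16 - 4 = -20)
l(k, P) = -1 (l(k, P) = -4 + 3 = -1)
y(Z) = -1
g(N, -4)*y(p) + 272 = 12*(-1) + 272 = -12 + 272 = 260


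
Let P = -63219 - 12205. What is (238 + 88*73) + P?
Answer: -68762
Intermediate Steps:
P = -75424
(238 + 88*73) + P = (238 + 88*73) - 75424 = (238 + 6424) - 75424 = 6662 - 75424 = -68762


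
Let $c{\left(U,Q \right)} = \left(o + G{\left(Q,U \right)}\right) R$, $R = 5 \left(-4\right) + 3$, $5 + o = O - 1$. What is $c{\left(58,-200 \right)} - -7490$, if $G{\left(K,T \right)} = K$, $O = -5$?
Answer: $11077$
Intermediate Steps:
$o = -11$ ($o = -5 - 6 = -11$)
$R = -17$ ($R = -20 + 3 = -17$)
$c{\left(U,Q \right)} = 187 - 17 Q$ ($c{\left(U,Q \right)} = \left(-11 + Q\right) \left(-17\right) = 187 - 17 Q$)
$c{\left(58,-200 \right)} - -7490 = \left(187 - -3400\right) - -7490 = \left(187 + 3400\right) + 7490 = 3587 + 7490 = 11077$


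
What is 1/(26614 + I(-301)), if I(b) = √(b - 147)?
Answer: 1901/50593246 - 2*I*√7/177076361 ≈ 3.7574e-5 - 2.9883e-8*I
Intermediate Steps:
I(b) = √(-147 + b)
1/(26614 + I(-301)) = 1/(26614 + √(-147 - 301)) = 1/(26614 + √(-448)) = 1/(26614 + 8*I*√7)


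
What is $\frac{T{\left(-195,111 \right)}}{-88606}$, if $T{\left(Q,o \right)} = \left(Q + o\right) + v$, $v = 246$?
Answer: $- \frac{81}{44303} \approx -0.0018283$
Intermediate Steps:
$T{\left(Q,o \right)} = 246 + Q + o$ ($T{\left(Q,o \right)} = \left(Q + o\right) + 246 = 246 + Q + o$)
$\frac{T{\left(-195,111 \right)}}{-88606} = \frac{246 - 195 + 111}{-88606} = 162 \left(- \frac{1}{88606}\right) = - \frac{81}{44303}$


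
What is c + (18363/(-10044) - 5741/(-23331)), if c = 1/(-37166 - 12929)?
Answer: -2063742713191/1304343352620 ≈ -1.5822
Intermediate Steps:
c = -1/50095 (c = 1/(-50095) = -1/50095 ≈ -1.9962e-5)
c + (18363/(-10044) - 5741/(-23331)) = -1/50095 + (18363/(-10044) - 5741/(-23331)) = -1/50095 + (18363*(-1/10044) - 5741*(-1/23331)) = -1/50095 + (-6121/3348 + 5741/23331) = -1/50095 - 41196061/26037396 = -2063742713191/1304343352620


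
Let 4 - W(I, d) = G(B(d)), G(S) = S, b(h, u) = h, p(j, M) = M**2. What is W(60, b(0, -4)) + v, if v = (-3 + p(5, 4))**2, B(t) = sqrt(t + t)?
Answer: 173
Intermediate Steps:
B(t) = sqrt(2)*sqrt(t) (B(t) = sqrt(2*t) = sqrt(2)*sqrt(t))
W(I, d) = 4 - sqrt(2)*sqrt(d)
v = 169 (v = (-3 + 4**2)**2 = (-3 + 16)**2 = 13**2 = 169)
W(60, b(0, -4)) + v = (4 - sqrt(2)*sqrt(0)) + 169 = (4 - 1*sqrt(2)*0) + 169 = (4 + 0) + 169 = 4 + 169 = 173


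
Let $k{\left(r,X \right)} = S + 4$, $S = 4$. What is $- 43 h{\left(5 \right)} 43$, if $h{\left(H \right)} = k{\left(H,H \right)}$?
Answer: $-14792$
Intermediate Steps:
$k{\left(r,X \right)} = 8$ ($k{\left(r,X \right)} = 4 + 4 = 8$)
$h{\left(H \right)} = 8$
$- 43 h{\left(5 \right)} 43 = \left(-43\right) 8 \cdot 43 = \left(-344\right) 43 = -14792$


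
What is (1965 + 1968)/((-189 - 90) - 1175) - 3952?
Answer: -5750141/1454 ≈ -3954.7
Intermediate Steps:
(1965 + 1968)/((-189 - 90) - 1175) - 3952 = 3933/(-279 - 1175) - 3952 = 3933/(-1454) - 3952 = 3933*(-1/1454) - 3952 = -3933/1454 - 3952 = -5750141/1454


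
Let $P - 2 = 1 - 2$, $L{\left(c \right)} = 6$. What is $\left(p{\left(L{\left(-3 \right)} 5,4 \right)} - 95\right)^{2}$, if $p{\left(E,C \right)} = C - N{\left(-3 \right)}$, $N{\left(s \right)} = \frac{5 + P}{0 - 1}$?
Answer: $7225$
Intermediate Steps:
$P = 1$ ($P = 2 + \left(1 - 2\right) = 2 - 1 = 1$)
$N{\left(s \right)} = -6$ ($N{\left(s \right)} = \frac{5 + 1}{0 - 1} = \frac{6}{-1} = 6 \left(-1\right) = -6$)
$p{\left(E,C \right)} = 6 + C$ ($p{\left(E,C \right)} = C - -6 = C + 6 = 6 + C$)
$\left(p{\left(L{\left(-3 \right)} 5,4 \right)} - 95\right)^{2} = \left(\left(6 + 4\right) - 95\right)^{2} = \left(10 - 95\right)^{2} = \left(-85\right)^{2} = 7225$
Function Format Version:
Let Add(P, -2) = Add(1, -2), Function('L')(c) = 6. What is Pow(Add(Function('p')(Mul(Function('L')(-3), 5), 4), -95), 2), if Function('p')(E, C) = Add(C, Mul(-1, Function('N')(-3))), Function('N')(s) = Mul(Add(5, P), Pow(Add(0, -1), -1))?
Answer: 7225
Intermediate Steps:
P = 1 (P = Add(2, Add(1, -2)) = Add(2, -1) = 1)
Function('N')(s) = -6 (Function('N')(s) = Mul(Add(5, 1), Pow(Add(0, -1), -1)) = Mul(6, Pow(-1, -1)) = Mul(6, -1) = -6)
Function('p')(E, C) = Add(6, C) (Function('p')(E, C) = Add(C, Mul(-1, -6)) = Add(C, 6) = Add(6, C))
Pow(Add(Function('p')(Mul(Function('L')(-3), 5), 4), -95), 2) = Pow(Add(Add(6, 4), -95), 2) = Pow(Add(10, -95), 2) = Pow(-85, 2) = 7225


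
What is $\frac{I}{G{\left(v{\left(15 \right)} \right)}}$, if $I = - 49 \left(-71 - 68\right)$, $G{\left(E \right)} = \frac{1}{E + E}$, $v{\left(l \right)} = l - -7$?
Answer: $299684$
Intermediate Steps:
$v{\left(l \right)} = 7 + l$ ($v{\left(l \right)} = l + 7 = 7 + l$)
$G{\left(E \right)} = \frac{1}{2 E}$
$I = 6811$ ($I = \left(-49\right) \left(-139\right) = 6811$)
$\frac{I}{G{\left(v{\left(15 \right)} \right)}} = \frac{6811}{\frac{1}{2} \frac{1}{7 + 15}} = \frac{6811}{\frac{1}{2} \cdot \frac{1}{22}} = 6811 \frac{1}{\frac{1}{44}} = 6811 \cdot 44 = 299684$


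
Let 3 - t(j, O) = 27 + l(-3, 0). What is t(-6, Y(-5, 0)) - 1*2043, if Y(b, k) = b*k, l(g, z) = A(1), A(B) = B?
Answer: -2068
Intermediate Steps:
l(g, z) = 1
t(j, O) = -25 (t(j, O) = 3 - (27 + 1) = 3 - 1*28 = 3 - 28 = -25)
t(-6, Y(-5, 0)) - 1*2043 = -25 - 1*2043 = -25 - 2043 = -2068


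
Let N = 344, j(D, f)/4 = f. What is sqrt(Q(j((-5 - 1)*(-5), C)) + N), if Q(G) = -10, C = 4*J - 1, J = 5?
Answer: sqrt(334) ≈ 18.276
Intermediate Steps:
C = 19 (C = 4*5 - 1 = 20 - 1 = 19)
j(D, f) = 4*f
sqrt(Q(j((-5 - 1)*(-5), C)) + N) = sqrt(-10 + 344) = sqrt(334)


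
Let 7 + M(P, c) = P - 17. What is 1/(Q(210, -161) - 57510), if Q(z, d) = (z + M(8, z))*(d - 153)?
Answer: -1/118426 ≈ -8.4441e-6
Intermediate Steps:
M(P, c) = -24 + P (M(P, c) = -7 + (P - 17) = -7 + (-17 + P) = -24 + P)
Q(z, d) = (-153 + d)*(-16 + z) (Q(z, d) = (z + (-24 + 8))*(d - 153) = (z - 16)*(-153 + d) = (-16 + z)*(-153 + d) = (-153 + d)*(-16 + z))
1/(Q(210, -161) - 57510) = 1/((2448 - 153*210 - 16*(-161) - 161*210) - 57510) = 1/((2448 - 32130 + 2576 - 33810) - 57510) = 1/(-60916 - 57510) = 1/(-118426) = -1/118426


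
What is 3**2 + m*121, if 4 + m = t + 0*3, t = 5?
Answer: 130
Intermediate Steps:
m = 1 (m = -4 + (5 + 0*3) = -4 + (5 + 0) = -4 + 5 = 1)
3**2 + m*121 = 3**2 + 1*121 = 9 + 121 = 130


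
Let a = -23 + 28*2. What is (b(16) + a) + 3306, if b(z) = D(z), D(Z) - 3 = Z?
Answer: 3358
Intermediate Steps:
D(Z) = 3 + Z
b(z) = 3 + z
a = 33 (a = -23 + 56 = 33)
(b(16) + a) + 3306 = ((3 + 16) + 33) + 3306 = (19 + 33) + 3306 = 52 + 3306 = 3358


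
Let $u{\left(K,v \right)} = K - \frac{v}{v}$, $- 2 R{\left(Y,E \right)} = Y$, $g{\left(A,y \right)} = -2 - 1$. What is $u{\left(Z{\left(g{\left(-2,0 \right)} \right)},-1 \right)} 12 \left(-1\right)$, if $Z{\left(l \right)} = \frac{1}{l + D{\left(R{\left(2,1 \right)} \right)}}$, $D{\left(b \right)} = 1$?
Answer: $18$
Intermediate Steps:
$g{\left(A,y \right)} = -3$
$R{\left(Y,E \right)} = - \frac{Y}{2}$
$Z{\left(l \right)} = \frac{1}{1 + l}$ ($Z{\left(l \right)} = \frac{1}{l + 1} = \frac{1}{1 + l}$)
$u{\left(K,v \right)} = -1 + K$ ($u{\left(K,v \right)} = K - 1 = -1 + K$)
$u{\left(Z{\left(g{\left(-2,0 \right)} \right)},-1 \right)} 12 \left(-1\right) = \left(-1 + \frac{1}{1 - 3}\right) 12 \left(-1\right) = \left(-1 + \frac{1}{-2}\right) 12 \left(-1\right) = \left(-1 - \frac{1}{2}\right) 12 \left(-1\right) = \left(- \frac{3}{2}\right) 12 \left(-1\right) = \left(-18\right) \left(-1\right) = 18$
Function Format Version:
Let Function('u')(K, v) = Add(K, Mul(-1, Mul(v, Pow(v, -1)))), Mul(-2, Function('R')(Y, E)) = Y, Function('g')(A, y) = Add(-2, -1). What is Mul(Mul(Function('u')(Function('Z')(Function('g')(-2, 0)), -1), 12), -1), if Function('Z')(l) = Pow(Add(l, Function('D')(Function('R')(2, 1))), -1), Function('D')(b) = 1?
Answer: 18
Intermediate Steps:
Function('g')(A, y) = -3
Function('R')(Y, E) = Mul(Rational(-1, 2), Y)
Function('Z')(l) = Pow(Add(1, l), -1) (Function('Z')(l) = Pow(Add(l, 1), -1) = Pow(Add(1, l), -1))
Function('u')(K, v) = Add(-1, K) (Function('u')(K, v) = Add(K, Mul(-1, 1)) = Add(K, -1) = Add(-1, K))
Mul(Mul(Function('u')(Function('Z')(Function('g')(-2, 0)), -1), 12), -1) = Mul(Mul(Add(-1, Pow(Add(1, -3), -1)), 12), -1) = Mul(Mul(Add(-1, Pow(-2, -1)), 12), -1) = Mul(Mul(Add(-1, Rational(-1, 2)), 12), -1) = Mul(Mul(Rational(-3, 2), 12), -1) = Mul(-18, -1) = 18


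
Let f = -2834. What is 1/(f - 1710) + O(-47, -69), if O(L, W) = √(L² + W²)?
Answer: -1/4544 + √6970 ≈ 83.486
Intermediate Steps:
1/(f - 1710) + O(-47, -69) = 1/(-2834 - 1710) + √((-47)² + (-69)²) = 1/(-4544) + √(2209 + 4761) = -1/4544 + √6970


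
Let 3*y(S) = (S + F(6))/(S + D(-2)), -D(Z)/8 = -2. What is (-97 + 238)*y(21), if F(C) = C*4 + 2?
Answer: 2209/37 ≈ 59.703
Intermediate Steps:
D(Z) = 16 (D(Z) = -8*(-2) = 16)
F(C) = 2 + 4*C (F(C) = 4*C + 2 = 2 + 4*C)
y(S) = (26 + S)/(3*(16 + S)) (y(S) = ((S + (2 + 4*6))/(S + 16))/3 = ((S + (2 + 24))/(16 + S))/3 = ((S + 26)/(16 + S))/3 = ((26 + S)/(16 + S))/3 = (26 + S)/(3*(16 + S)))
(-97 + 238)*y(21) = (-97 + 238)*((26 + 21)/(3*(16 + 21))) = 141*((1/3)*47/37) = 141*((1/3)*(1/37)*47) = 141*(47/111) = 2209/37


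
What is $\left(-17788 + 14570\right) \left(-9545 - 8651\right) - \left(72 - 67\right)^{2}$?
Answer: $58554703$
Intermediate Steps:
$\left(-17788 + 14570\right) \left(-9545 - 8651\right) - \left(72 - 67\right)^{2} = \left(-3218\right) \left(-18196\right) - 5^{2} = 58554728 - 25 = 58554703$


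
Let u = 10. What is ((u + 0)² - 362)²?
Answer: 68644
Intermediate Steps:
((u + 0)² - 362)² = ((10 + 0)² - 362)² = (10² - 362)² = (100 - 362)² = (-262)² = 68644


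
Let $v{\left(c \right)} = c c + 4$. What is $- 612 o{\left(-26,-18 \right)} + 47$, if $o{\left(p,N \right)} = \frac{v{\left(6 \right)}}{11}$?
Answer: $- \frac{23963}{11} \approx -2178.5$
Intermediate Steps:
$v{\left(c \right)} = 4 + c^{2}$ ($v{\left(c \right)} = c^{2} + 4 = 4 + c^{2}$)
$o{\left(p,N \right)} = \frac{40}{11}$ ($o{\left(p,N \right)} = \frac{4 + 6^{2}}{11} = \left(4 + 36\right) \frac{1}{11} = 40 \cdot \frac{1}{11} = \frac{40}{11}$)
$- 612 o{\left(-26,-18 \right)} + 47 = \left(-612\right) \frac{40}{11} + 47 = - \frac{24480}{11} + 47 = - \frac{23963}{11}$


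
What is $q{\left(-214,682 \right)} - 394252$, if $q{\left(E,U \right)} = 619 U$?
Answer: $27906$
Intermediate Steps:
$q{\left(-214,682 \right)} - 394252 = 619 \cdot 682 - 394252 = 422158 - 394252 = 27906$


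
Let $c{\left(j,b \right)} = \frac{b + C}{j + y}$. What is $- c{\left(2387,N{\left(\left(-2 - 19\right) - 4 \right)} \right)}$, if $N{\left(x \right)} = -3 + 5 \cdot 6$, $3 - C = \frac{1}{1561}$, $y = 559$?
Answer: $- \frac{46829}{4598706} \approx -0.010183$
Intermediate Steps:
$C = \frac{4682}{1561}$ ($C = 3 - \frac{1}{1561} = \frac{4682}{1561} \approx 2.9994$)
$N{\left(x \right)} = 27$ ($N{\left(x \right)} = -3 + 30 = 27$)
$c{\left(j,b \right)} = \frac{\frac{4682}{1561} + b}{559 + j}$ ($c{\left(j,b \right)} = \frac{b + \frac{4682}{1561}}{j + 559} = \frac{\frac{4682}{1561} + b}{559 + j}$)
$- c{\left(2387,N{\left(\left(-2 - 19\right) - 4 \right)} \right)} = - \frac{\frac{4682}{1561} + 27}{559 + 2387} = - \frac{46829}{2946 \cdot 1561} = \left(-1\right) \frac{46829}{4598706} = - \frac{46829}{4598706}$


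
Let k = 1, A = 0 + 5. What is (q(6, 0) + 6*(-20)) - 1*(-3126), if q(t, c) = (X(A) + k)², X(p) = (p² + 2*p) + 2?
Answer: 4450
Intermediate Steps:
A = 5
X(p) = 2 + p² + 2*p
q(t, c) = 1444 (q(t, c) = ((2 + 5² + 2*5) + 1)² = ((2 + 25 + 10) + 1)² = (37 + 1)² = 38² = 1444)
(q(6, 0) + 6*(-20)) - 1*(-3126) = (1444 + 6*(-20)) - 1*(-3126) = (1444 - 120) + 3126 = 1324 + 3126 = 4450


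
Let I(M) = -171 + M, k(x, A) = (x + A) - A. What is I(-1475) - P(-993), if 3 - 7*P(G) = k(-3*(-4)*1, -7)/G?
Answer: -3814779/2317 ≈ -1646.4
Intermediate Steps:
k(x, A) = x (k(x, A) = (A + x) - A = x)
P(G) = 3/7 - 12/(7*G) (P(G) = 3/7 - -3*(-4)*1/(7*G) = 3/7 - 12*1/(7*G) = 3/7 - 12/(7*G))
I(-1475) - P(-993) = (-171 - 1475) - 3*(-4 - 993)/(7*(-993)) = -1646 - 3*(-1)*(-997)/(7*993) = -1646 - 1*997/2317 = -1646 - 997/2317 = -3814779/2317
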